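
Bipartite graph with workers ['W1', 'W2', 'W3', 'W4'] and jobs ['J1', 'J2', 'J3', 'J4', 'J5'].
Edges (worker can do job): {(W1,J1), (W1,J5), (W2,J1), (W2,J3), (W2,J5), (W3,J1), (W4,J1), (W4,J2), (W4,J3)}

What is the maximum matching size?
Maximum matching size = 4

Maximum matching: {(W1,J5), (W2,J3), (W3,J1), (W4,J2)}
Size: 4

This assigns 4 workers to 4 distinct jobs.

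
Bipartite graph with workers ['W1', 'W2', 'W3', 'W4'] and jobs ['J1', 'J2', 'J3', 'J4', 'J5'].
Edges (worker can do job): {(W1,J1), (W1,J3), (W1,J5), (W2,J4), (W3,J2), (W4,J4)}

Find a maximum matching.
Matching: {(W1,J5), (W3,J2), (W4,J4)}

Maximum matching (size 3):
  W1 → J5
  W3 → J2
  W4 → J4

Each worker is assigned to at most one job, and each job to at most one worker.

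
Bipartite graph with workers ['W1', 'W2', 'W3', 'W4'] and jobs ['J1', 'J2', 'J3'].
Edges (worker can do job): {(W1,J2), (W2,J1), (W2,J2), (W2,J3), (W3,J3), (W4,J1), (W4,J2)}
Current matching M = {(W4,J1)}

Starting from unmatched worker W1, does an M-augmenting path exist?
Yes: W1 → J2

An M-augmenting path alternates non-matching / matching edges, starting and ending at unmatched vertices.
Path: W1 → J2
(J2 is unmatched in M, so the path is augmenting.)
Flipping edges along this path would increase |M| from 1 to 2.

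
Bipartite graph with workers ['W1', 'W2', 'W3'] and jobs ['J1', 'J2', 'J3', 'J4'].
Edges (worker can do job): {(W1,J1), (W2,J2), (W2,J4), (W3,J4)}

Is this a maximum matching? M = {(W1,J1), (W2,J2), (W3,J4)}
Yes, size 3 is maximum

Proposed matching has size 3.
Maximum matching size for this graph: 3.

This is a maximum matching.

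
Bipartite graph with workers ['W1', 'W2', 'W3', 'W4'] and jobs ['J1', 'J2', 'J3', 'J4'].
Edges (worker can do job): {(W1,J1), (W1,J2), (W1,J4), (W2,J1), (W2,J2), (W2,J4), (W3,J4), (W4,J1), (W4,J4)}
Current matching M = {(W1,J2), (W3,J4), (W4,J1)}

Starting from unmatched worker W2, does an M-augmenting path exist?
No augmenting path from W2

Alternating search from W2 reaches jobs: {J1, J2, J4}.
Every reachable job is already matched in M, and following those matched edges back to workers exposes no further unvisited jobs.
No M-augmenting path from W2 exists.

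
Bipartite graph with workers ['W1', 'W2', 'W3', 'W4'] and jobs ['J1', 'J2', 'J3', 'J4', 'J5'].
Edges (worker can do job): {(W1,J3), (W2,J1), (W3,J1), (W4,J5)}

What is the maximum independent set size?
Maximum independent set = 6

By König's theorem:
- Min vertex cover = Max matching = 3
- Max independent set = Total vertices - Min vertex cover
- Max independent set = 9 - 3 = 6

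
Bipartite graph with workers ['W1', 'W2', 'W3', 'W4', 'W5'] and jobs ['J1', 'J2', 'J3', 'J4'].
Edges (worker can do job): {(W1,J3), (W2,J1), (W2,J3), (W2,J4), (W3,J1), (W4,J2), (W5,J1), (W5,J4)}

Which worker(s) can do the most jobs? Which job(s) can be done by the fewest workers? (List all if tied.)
Most versatile: W2 (3 jobs); Least covered: J2 (1 workers)

Worker degrees (jobs they can do): W1:1, W2:3, W3:1, W4:1, W5:2
Job degrees (workers who can do it): J1:3, J2:1, J3:2, J4:2

Maximum worker degree is 3, achieved by: W2
Minimum job degree is 1, achieved by: J2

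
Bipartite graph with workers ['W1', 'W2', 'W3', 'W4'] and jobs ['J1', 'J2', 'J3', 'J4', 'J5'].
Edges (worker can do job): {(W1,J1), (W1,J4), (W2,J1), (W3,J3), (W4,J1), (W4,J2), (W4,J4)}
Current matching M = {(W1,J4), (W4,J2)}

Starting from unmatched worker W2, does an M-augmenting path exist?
Yes: W2 → J1

An M-augmenting path alternates non-matching / matching edges, starting and ending at unmatched vertices.
Path: W2 → J1
(J1 is unmatched in M, so the path is augmenting.)
Flipping edges along this path would increase |M| from 2 to 3.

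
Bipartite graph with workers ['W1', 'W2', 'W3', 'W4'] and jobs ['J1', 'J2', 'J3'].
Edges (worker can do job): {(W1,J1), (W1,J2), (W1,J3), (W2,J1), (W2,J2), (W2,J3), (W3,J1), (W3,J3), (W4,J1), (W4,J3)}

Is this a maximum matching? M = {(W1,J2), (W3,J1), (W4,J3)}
Yes, size 3 is maximum

Proposed matching has size 3.
Maximum matching size for this graph: 3.

This is a maximum matching.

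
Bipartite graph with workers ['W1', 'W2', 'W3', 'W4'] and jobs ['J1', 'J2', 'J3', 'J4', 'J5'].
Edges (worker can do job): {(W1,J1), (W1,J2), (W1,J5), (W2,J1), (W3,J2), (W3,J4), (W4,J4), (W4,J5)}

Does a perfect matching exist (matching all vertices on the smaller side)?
Yes, perfect matching exists (size 4)

Perfect matching: {(W1,J2), (W2,J1), (W3,J4), (W4,J5)}
All 4 vertices on the smaller side are matched.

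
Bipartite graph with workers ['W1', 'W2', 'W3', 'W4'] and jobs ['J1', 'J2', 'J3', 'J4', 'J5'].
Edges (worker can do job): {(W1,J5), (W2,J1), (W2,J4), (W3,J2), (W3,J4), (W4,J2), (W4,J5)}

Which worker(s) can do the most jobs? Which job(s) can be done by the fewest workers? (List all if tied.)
Most versatile: W2, W3, W4 (2 jobs); Least covered: J3 (0 workers)

Worker degrees (jobs they can do): W1:1, W2:2, W3:2, W4:2
Job degrees (workers who can do it): J1:1, J2:2, J3:0, J4:2, J5:2

Maximum worker degree is 2, achieved by: W2, W3, W4
Minimum job degree is 0, achieved by: J3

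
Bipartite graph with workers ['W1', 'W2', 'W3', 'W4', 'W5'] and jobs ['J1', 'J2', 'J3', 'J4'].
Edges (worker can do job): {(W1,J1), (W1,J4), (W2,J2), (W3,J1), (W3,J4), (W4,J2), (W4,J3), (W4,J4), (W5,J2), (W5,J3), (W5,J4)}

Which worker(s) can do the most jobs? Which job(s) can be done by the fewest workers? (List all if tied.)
Most versatile: W4, W5 (3 jobs); Least covered: J1, J3 (2 workers)

Worker degrees (jobs they can do): W1:2, W2:1, W3:2, W4:3, W5:3
Job degrees (workers who can do it): J1:2, J2:3, J3:2, J4:4

Maximum worker degree is 3, achieved by: W4, W5
Minimum job degree is 2, achieved by: J1, J3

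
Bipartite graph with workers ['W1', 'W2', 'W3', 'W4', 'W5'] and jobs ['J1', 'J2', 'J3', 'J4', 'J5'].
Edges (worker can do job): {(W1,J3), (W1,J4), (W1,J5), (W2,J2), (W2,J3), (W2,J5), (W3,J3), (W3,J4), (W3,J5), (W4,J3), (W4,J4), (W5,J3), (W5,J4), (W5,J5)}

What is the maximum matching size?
Maximum matching size = 4

Maximum matching: {(W2,J2), (W3,J5), (W4,J3), (W5,J4)}
Size: 4

This assigns 4 workers to 4 distinct jobs.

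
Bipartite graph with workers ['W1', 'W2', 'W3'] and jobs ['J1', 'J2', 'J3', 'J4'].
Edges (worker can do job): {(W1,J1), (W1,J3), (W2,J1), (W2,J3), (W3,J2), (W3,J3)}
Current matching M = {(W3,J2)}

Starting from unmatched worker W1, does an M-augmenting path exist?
Yes: W1 → J3

An M-augmenting path alternates non-matching / matching edges, starting and ending at unmatched vertices.
Path: W1 → J3
(J3 is unmatched in M, so the path is augmenting.)
Flipping edges along this path would increase |M| from 1 to 2.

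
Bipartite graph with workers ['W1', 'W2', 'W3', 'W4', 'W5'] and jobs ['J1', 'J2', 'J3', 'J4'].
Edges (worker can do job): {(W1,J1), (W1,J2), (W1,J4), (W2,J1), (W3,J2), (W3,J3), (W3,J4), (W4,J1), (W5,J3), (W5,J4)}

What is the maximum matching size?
Maximum matching size = 4

Maximum matching: {(W1,J4), (W3,J2), (W4,J1), (W5,J3)}
Size: 4

This assigns 4 workers to 4 distinct jobs.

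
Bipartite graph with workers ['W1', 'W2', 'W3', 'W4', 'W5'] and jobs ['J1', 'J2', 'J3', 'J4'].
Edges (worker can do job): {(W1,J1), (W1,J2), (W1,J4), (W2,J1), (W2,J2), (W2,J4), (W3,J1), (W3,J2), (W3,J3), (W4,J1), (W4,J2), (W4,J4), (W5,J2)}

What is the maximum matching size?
Maximum matching size = 4

Maximum matching: {(W1,J1), (W3,J3), (W4,J4), (W5,J2)}
Size: 4

This assigns 4 workers to 4 distinct jobs.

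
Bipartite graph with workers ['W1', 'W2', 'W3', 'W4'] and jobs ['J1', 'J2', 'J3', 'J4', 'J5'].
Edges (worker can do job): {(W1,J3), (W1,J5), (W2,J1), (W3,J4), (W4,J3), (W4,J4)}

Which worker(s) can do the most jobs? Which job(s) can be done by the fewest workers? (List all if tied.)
Most versatile: W1, W4 (2 jobs); Least covered: J2 (0 workers)

Worker degrees (jobs they can do): W1:2, W2:1, W3:1, W4:2
Job degrees (workers who can do it): J1:1, J2:0, J3:2, J4:2, J5:1

Maximum worker degree is 2, achieved by: W1, W4
Minimum job degree is 0, achieved by: J2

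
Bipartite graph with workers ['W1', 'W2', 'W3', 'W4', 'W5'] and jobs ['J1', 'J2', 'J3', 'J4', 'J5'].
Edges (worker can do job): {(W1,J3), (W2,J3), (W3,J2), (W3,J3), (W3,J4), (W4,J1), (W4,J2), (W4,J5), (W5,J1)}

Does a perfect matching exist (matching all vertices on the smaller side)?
No, maximum matching has size 4 < 5

Maximum matching has size 4, need 5 for perfect matching.
Unmatched workers: ['W2']
Unmatched jobs: ['J4']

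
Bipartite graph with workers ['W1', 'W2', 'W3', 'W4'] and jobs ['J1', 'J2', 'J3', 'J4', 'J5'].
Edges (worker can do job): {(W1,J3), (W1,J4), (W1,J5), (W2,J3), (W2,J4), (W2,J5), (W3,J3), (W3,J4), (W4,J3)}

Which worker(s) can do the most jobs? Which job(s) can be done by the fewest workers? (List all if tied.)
Most versatile: W1, W2 (3 jobs); Least covered: J1, J2 (0 workers)

Worker degrees (jobs they can do): W1:3, W2:3, W3:2, W4:1
Job degrees (workers who can do it): J1:0, J2:0, J3:4, J4:3, J5:2

Maximum worker degree is 3, achieved by: W1, W2
Minimum job degree is 0, achieved by: J1, J2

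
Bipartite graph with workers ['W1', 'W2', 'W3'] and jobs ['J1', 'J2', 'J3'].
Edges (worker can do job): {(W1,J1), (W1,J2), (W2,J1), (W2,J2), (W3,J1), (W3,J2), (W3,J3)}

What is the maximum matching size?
Maximum matching size = 3

Maximum matching: {(W1,J1), (W2,J2), (W3,J3)}
Size: 3

This assigns 3 workers to 3 distinct jobs.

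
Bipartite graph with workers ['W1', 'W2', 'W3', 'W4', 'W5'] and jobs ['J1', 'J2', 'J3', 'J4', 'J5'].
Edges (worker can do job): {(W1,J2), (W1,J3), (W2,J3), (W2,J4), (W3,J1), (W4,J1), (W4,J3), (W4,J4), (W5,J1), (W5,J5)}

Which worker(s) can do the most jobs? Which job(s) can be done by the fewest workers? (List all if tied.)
Most versatile: W4 (3 jobs); Least covered: J2, J5 (1 workers)

Worker degrees (jobs they can do): W1:2, W2:2, W3:1, W4:3, W5:2
Job degrees (workers who can do it): J1:3, J2:1, J3:3, J4:2, J5:1

Maximum worker degree is 3, achieved by: W4
Minimum job degree is 1, achieved by: J2, J5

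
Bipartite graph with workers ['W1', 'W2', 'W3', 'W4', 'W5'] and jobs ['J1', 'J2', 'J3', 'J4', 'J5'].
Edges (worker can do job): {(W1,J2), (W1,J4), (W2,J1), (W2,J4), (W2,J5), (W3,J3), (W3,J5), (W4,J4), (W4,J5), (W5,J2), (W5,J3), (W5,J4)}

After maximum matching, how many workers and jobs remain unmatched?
Unmatched: 0 workers, 0 jobs

Maximum matching size: 5
Workers: 5 total, 5 matched, 0 unmatched
Jobs: 5 total, 5 matched, 0 unmatched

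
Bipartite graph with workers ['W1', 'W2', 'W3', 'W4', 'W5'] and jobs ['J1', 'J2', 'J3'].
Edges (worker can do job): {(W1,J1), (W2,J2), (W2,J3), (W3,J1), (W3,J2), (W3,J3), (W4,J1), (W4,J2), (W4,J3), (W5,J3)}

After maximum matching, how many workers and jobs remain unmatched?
Unmatched: 2 workers, 0 jobs

Maximum matching size: 3
Workers: 5 total, 3 matched, 2 unmatched
Jobs: 3 total, 3 matched, 0 unmatched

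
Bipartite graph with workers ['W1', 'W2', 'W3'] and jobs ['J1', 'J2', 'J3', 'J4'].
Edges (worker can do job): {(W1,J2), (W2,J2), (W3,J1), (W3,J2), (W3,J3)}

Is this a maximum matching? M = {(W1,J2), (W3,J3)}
Yes, size 2 is maximum

Proposed matching has size 2.
Maximum matching size for this graph: 2.

This is a maximum matching.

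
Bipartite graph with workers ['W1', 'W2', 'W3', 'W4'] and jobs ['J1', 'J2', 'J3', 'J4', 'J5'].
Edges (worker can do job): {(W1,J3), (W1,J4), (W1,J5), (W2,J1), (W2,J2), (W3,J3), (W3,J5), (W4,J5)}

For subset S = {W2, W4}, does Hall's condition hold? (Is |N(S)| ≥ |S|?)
Yes: |N(S)| = 3, |S| = 2

Subset S = {W2, W4}
Neighbors N(S) = {J1, J2, J5}

|N(S)| = 3, |S| = 2
Hall's condition: |N(S)| ≥ |S| is satisfied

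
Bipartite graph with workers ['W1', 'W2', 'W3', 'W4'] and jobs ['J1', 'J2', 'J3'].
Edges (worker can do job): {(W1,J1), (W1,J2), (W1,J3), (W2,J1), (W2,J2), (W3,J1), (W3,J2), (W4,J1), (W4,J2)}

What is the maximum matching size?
Maximum matching size = 3

Maximum matching: {(W1,J3), (W3,J2), (W4,J1)}
Size: 3

This assigns 3 workers to 3 distinct jobs.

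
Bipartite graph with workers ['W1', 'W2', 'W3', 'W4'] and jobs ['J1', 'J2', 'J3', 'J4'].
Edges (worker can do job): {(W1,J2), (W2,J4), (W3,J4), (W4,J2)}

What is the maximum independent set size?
Maximum independent set = 6

By König's theorem:
- Min vertex cover = Max matching = 2
- Max independent set = Total vertices - Min vertex cover
- Max independent set = 8 - 2 = 6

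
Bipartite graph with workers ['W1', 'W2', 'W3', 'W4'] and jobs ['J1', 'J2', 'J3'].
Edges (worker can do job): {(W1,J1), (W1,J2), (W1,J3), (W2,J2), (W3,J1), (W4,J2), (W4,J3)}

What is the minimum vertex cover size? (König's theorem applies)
Minimum vertex cover size = 3

By König's theorem: in bipartite graphs,
min vertex cover = max matching = 3

Maximum matching has size 3, so minimum vertex cover also has size 3.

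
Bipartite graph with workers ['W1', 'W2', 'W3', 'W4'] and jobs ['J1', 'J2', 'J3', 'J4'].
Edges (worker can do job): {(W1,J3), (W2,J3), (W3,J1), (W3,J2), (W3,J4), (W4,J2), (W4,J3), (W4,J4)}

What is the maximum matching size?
Maximum matching size = 3

Maximum matching: {(W1,J3), (W3,J1), (W4,J4)}
Size: 3

This assigns 3 workers to 3 distinct jobs.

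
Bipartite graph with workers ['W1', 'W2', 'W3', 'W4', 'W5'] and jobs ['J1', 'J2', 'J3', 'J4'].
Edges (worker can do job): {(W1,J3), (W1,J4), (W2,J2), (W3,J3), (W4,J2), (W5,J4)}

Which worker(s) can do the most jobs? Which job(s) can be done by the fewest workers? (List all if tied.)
Most versatile: W1 (2 jobs); Least covered: J1 (0 workers)

Worker degrees (jobs they can do): W1:2, W2:1, W3:1, W4:1, W5:1
Job degrees (workers who can do it): J1:0, J2:2, J3:2, J4:2

Maximum worker degree is 2, achieved by: W1
Minimum job degree is 0, achieved by: J1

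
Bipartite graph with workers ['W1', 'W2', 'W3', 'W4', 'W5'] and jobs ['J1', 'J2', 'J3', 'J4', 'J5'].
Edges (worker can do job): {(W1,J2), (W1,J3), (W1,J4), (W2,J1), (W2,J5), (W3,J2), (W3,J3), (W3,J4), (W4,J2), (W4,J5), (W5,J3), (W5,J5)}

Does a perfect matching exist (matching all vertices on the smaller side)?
Yes, perfect matching exists (size 5)

Perfect matching: {(W1,J4), (W2,J1), (W3,J3), (W4,J2), (W5,J5)}
All 5 vertices on the smaller side are matched.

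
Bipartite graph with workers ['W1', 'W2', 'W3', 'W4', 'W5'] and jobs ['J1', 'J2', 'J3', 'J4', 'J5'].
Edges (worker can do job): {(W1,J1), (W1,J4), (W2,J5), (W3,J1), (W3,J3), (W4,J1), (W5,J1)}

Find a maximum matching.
Matching: {(W1,J4), (W2,J5), (W3,J3), (W5,J1)}

Maximum matching (size 4):
  W1 → J4
  W2 → J5
  W3 → J3
  W5 → J1

Each worker is assigned to at most one job, and each job to at most one worker.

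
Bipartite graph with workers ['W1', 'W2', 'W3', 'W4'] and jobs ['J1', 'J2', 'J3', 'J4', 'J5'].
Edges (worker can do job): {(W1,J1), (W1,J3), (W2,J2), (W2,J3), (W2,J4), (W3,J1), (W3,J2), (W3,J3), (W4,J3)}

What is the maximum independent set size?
Maximum independent set = 5

By König's theorem:
- Min vertex cover = Max matching = 4
- Max independent set = Total vertices - Min vertex cover
- Max independent set = 9 - 4 = 5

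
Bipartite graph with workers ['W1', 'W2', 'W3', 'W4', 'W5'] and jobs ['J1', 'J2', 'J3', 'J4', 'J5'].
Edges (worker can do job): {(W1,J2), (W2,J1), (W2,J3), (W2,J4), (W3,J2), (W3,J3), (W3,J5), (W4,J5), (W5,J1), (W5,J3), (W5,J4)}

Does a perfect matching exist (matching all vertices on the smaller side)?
Yes, perfect matching exists (size 5)

Perfect matching: {(W1,J2), (W2,J4), (W3,J3), (W4,J5), (W5,J1)}
All 5 vertices on the smaller side are matched.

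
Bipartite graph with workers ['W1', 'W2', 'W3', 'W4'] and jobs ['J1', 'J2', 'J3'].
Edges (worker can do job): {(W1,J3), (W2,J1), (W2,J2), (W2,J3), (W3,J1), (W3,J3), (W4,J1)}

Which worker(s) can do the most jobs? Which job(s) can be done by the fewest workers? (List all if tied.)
Most versatile: W2 (3 jobs); Least covered: J2 (1 workers)

Worker degrees (jobs they can do): W1:1, W2:3, W3:2, W4:1
Job degrees (workers who can do it): J1:3, J2:1, J3:3

Maximum worker degree is 3, achieved by: W2
Minimum job degree is 1, achieved by: J2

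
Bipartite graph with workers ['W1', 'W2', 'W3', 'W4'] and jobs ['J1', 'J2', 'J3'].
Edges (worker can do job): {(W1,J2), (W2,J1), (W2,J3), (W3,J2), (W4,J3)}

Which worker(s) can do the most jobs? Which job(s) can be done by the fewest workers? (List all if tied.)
Most versatile: W2 (2 jobs); Least covered: J1 (1 workers)

Worker degrees (jobs they can do): W1:1, W2:2, W3:1, W4:1
Job degrees (workers who can do it): J1:1, J2:2, J3:2

Maximum worker degree is 2, achieved by: W2
Minimum job degree is 1, achieved by: J1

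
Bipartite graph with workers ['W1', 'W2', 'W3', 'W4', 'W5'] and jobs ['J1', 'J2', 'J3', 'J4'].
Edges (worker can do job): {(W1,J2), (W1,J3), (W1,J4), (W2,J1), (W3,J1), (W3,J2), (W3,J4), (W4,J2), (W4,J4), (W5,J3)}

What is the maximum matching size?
Maximum matching size = 4

Maximum matching: {(W2,J1), (W3,J2), (W4,J4), (W5,J3)}
Size: 4

This assigns 4 workers to 4 distinct jobs.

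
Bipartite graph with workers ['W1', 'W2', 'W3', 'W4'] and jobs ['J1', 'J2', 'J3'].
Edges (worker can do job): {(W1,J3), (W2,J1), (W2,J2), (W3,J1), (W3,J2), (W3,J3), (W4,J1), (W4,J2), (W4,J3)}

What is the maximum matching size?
Maximum matching size = 3

Maximum matching: {(W1,J3), (W3,J1), (W4,J2)}
Size: 3

This assigns 3 workers to 3 distinct jobs.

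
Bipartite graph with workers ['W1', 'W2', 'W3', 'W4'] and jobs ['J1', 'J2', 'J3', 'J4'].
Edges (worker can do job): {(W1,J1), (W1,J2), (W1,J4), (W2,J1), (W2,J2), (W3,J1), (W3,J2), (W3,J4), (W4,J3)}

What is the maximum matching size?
Maximum matching size = 4

Maximum matching: {(W1,J4), (W2,J2), (W3,J1), (W4,J3)}
Size: 4

This assigns 4 workers to 4 distinct jobs.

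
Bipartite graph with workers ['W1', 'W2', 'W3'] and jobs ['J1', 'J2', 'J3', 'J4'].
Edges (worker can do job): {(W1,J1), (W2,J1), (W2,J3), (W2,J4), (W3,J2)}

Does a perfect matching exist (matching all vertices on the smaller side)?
Yes, perfect matching exists (size 3)

Perfect matching: {(W1,J1), (W2,J3), (W3,J2)}
All 3 vertices on the smaller side are matched.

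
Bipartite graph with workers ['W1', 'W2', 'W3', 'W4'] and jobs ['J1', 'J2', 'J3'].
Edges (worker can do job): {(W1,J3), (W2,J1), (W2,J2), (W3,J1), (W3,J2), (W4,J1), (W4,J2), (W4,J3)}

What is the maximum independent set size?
Maximum independent set = 4

By König's theorem:
- Min vertex cover = Max matching = 3
- Max independent set = Total vertices - Min vertex cover
- Max independent set = 7 - 3 = 4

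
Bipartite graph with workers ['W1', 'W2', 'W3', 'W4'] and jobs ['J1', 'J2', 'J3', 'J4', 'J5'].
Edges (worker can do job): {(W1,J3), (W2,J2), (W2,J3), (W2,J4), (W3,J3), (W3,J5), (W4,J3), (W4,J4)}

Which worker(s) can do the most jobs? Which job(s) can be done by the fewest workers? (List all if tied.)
Most versatile: W2 (3 jobs); Least covered: J1 (0 workers)

Worker degrees (jobs they can do): W1:1, W2:3, W3:2, W4:2
Job degrees (workers who can do it): J1:0, J2:1, J3:4, J4:2, J5:1

Maximum worker degree is 3, achieved by: W2
Minimum job degree is 0, achieved by: J1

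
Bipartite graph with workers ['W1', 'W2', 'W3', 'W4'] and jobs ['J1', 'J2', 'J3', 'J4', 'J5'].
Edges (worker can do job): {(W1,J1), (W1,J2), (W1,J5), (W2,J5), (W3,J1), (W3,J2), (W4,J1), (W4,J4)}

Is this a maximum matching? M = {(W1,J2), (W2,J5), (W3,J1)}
No, size 3 is not maximum

Proposed matching has size 3.
Maximum matching size for this graph: 4.

This is NOT maximum - can be improved to size 4.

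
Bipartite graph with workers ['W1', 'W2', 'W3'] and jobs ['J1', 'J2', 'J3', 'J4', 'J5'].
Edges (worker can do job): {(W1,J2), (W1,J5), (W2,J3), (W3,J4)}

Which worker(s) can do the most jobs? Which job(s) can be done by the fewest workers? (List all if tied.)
Most versatile: W1 (2 jobs); Least covered: J1 (0 workers)

Worker degrees (jobs they can do): W1:2, W2:1, W3:1
Job degrees (workers who can do it): J1:0, J2:1, J3:1, J4:1, J5:1

Maximum worker degree is 2, achieved by: W1
Minimum job degree is 0, achieved by: J1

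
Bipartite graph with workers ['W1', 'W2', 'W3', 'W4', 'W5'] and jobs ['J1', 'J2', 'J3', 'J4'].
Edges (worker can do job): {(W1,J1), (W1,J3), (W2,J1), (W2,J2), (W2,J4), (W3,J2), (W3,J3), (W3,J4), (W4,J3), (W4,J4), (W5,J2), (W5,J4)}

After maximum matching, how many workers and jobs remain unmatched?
Unmatched: 1 workers, 0 jobs

Maximum matching size: 4
Workers: 5 total, 4 matched, 1 unmatched
Jobs: 4 total, 4 matched, 0 unmatched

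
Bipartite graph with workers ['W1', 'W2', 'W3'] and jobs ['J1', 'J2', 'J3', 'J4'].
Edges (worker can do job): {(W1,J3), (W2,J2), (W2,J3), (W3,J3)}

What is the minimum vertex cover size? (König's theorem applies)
Minimum vertex cover size = 2

By König's theorem: in bipartite graphs,
min vertex cover = max matching = 2

Maximum matching has size 2, so minimum vertex cover also has size 2.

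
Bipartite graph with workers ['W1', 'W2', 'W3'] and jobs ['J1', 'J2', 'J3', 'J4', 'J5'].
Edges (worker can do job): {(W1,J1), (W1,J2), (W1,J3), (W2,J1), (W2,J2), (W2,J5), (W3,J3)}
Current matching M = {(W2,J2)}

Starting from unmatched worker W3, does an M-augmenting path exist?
Yes: W3 → J3

An M-augmenting path alternates non-matching / matching edges, starting and ending at unmatched vertices.
Path: W3 → J3
(J3 is unmatched in M, so the path is augmenting.)
Flipping edges along this path would increase |M| from 1 to 2.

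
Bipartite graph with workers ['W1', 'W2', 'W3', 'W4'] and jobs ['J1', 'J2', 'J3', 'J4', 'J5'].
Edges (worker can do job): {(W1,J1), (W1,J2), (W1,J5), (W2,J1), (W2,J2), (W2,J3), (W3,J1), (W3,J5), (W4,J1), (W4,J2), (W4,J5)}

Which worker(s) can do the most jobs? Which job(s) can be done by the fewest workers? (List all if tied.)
Most versatile: W1, W2, W4 (3 jobs); Least covered: J4 (0 workers)

Worker degrees (jobs they can do): W1:3, W2:3, W3:2, W4:3
Job degrees (workers who can do it): J1:4, J2:3, J3:1, J4:0, J5:3

Maximum worker degree is 3, achieved by: W1, W2, W4
Minimum job degree is 0, achieved by: J4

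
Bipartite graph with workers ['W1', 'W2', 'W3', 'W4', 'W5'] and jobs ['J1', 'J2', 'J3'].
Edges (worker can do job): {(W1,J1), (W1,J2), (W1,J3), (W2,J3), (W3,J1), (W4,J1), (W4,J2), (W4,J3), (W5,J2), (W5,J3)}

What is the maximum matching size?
Maximum matching size = 3

Maximum matching: {(W3,J1), (W4,J3), (W5,J2)}
Size: 3

This assigns 3 workers to 3 distinct jobs.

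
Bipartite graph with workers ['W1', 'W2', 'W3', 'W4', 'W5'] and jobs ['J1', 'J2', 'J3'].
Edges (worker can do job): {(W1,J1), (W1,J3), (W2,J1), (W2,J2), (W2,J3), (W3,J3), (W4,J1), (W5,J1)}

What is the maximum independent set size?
Maximum independent set = 5

By König's theorem:
- Min vertex cover = Max matching = 3
- Max independent set = Total vertices - Min vertex cover
- Max independent set = 8 - 3 = 5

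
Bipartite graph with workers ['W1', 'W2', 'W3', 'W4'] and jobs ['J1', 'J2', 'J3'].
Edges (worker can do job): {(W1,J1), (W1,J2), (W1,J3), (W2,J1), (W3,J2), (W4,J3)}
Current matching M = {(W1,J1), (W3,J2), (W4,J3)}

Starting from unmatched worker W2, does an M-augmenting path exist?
No augmenting path from W2

Alternating search from W2 reaches jobs: {J1, J2, J3}.
Every reachable job is already matched in M, and following those matched edges back to workers exposes no further unvisited jobs.
No M-augmenting path from W2 exists.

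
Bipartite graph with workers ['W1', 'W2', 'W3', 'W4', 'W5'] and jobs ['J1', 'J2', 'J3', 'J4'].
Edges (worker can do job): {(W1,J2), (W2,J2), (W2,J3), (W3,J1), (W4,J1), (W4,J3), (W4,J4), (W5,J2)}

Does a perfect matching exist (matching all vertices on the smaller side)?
Yes, perfect matching exists (size 4)

Perfect matching: {(W2,J3), (W3,J1), (W4,J4), (W5,J2)}
All 4 vertices on the smaller side are matched.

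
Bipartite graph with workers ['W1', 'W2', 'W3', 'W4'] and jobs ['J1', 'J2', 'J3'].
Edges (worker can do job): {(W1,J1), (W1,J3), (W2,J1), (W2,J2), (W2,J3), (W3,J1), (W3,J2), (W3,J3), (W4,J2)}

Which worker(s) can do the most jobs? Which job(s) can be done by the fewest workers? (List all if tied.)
Most versatile: W2, W3 (3 jobs); Least covered: J1, J2, J3 (3 workers)

Worker degrees (jobs they can do): W1:2, W2:3, W3:3, W4:1
Job degrees (workers who can do it): J1:3, J2:3, J3:3

Maximum worker degree is 3, achieved by: W2, W3
Minimum job degree is 3, achieved by: J1, J2, J3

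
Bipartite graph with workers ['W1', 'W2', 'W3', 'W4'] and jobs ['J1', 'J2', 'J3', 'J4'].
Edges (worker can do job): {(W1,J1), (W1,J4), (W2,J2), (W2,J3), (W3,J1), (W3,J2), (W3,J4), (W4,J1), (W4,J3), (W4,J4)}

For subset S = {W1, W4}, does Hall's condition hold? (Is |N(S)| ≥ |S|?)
Yes: |N(S)| = 3, |S| = 2

Subset S = {W1, W4}
Neighbors N(S) = {J1, J3, J4}

|N(S)| = 3, |S| = 2
Hall's condition: |N(S)| ≥ |S| is satisfied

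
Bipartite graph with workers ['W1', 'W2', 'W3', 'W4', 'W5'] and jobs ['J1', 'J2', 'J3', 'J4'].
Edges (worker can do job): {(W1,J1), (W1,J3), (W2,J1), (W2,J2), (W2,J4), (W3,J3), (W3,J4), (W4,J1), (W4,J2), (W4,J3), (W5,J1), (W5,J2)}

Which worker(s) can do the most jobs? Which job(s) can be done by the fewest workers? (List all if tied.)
Most versatile: W2, W4 (3 jobs); Least covered: J4 (2 workers)

Worker degrees (jobs they can do): W1:2, W2:3, W3:2, W4:3, W5:2
Job degrees (workers who can do it): J1:4, J2:3, J3:3, J4:2

Maximum worker degree is 3, achieved by: W2, W4
Minimum job degree is 2, achieved by: J4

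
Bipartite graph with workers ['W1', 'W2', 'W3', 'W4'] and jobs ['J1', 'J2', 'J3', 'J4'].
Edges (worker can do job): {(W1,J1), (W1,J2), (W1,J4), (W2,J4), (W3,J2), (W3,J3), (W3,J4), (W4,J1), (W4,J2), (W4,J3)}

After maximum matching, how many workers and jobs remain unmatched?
Unmatched: 0 workers, 0 jobs

Maximum matching size: 4
Workers: 4 total, 4 matched, 0 unmatched
Jobs: 4 total, 4 matched, 0 unmatched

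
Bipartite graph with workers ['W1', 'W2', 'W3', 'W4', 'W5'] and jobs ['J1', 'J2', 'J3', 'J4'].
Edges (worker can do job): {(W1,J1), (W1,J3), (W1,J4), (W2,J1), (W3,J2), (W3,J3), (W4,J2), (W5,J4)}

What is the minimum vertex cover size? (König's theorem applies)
Minimum vertex cover size = 4

By König's theorem: in bipartite graphs,
min vertex cover = max matching = 4

Maximum matching has size 4, so minimum vertex cover also has size 4.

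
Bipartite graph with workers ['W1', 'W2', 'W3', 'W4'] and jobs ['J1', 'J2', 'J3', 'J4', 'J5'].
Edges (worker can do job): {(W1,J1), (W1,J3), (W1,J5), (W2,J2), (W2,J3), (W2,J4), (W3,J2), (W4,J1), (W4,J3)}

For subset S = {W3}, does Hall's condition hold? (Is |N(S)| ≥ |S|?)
Yes: |N(S)| = 1, |S| = 1

Subset S = {W3}
Neighbors N(S) = {J2}

|N(S)| = 1, |S| = 1
Hall's condition: |N(S)| ≥ |S| is satisfied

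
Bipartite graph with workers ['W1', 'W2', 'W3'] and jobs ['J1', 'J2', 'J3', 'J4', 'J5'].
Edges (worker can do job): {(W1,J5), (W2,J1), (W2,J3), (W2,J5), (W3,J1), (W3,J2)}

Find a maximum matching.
Matching: {(W1,J5), (W2,J3), (W3,J1)}

Maximum matching (size 3):
  W1 → J5
  W2 → J3
  W3 → J1

Each worker is assigned to at most one job, and each job to at most one worker.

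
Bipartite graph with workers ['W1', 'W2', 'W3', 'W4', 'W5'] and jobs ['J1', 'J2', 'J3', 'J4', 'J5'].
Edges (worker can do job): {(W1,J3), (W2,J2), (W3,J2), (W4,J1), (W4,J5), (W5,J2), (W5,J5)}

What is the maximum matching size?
Maximum matching size = 4

Maximum matching: {(W1,J3), (W3,J2), (W4,J1), (W5,J5)}
Size: 4

This assigns 4 workers to 4 distinct jobs.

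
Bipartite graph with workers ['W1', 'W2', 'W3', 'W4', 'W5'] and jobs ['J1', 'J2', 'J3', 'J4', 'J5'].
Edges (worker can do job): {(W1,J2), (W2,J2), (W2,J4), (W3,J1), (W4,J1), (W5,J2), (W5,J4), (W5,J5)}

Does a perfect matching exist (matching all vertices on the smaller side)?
No, maximum matching has size 4 < 5

Maximum matching has size 4, need 5 for perfect matching.
Unmatched workers: ['W4']
Unmatched jobs: ['J3']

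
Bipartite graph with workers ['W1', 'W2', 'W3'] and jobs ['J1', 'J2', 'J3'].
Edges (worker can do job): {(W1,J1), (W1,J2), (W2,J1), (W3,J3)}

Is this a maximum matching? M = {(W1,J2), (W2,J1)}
No, size 2 is not maximum

Proposed matching has size 2.
Maximum matching size for this graph: 3.

This is NOT maximum - can be improved to size 3.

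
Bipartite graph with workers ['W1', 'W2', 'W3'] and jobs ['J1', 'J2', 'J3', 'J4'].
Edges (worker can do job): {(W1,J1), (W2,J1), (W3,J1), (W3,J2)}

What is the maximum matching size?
Maximum matching size = 2

Maximum matching: {(W1,J1), (W3,J2)}
Size: 2

This assigns 2 workers to 2 distinct jobs.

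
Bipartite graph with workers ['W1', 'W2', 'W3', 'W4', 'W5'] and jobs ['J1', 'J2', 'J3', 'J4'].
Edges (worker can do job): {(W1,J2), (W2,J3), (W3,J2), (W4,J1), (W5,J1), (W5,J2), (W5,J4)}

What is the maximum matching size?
Maximum matching size = 4

Maximum matching: {(W2,J3), (W3,J2), (W4,J1), (W5,J4)}
Size: 4

This assigns 4 workers to 4 distinct jobs.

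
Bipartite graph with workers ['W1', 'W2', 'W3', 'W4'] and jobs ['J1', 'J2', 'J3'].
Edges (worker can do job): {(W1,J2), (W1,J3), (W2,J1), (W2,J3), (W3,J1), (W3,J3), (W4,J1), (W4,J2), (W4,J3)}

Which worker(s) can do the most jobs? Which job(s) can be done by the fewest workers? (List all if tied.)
Most versatile: W4 (3 jobs); Least covered: J2 (2 workers)

Worker degrees (jobs they can do): W1:2, W2:2, W3:2, W4:3
Job degrees (workers who can do it): J1:3, J2:2, J3:4

Maximum worker degree is 3, achieved by: W4
Minimum job degree is 2, achieved by: J2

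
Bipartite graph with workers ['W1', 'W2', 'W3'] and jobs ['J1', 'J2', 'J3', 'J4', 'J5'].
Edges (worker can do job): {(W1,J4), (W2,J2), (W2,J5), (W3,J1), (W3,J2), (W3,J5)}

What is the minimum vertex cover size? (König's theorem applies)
Minimum vertex cover size = 3

By König's theorem: in bipartite graphs,
min vertex cover = max matching = 3

Maximum matching has size 3, so minimum vertex cover also has size 3.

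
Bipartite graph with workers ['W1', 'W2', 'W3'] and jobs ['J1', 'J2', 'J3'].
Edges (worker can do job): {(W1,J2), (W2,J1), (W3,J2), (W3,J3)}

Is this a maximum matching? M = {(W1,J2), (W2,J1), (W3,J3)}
Yes, size 3 is maximum

Proposed matching has size 3.
Maximum matching size for this graph: 3.

This is a maximum matching.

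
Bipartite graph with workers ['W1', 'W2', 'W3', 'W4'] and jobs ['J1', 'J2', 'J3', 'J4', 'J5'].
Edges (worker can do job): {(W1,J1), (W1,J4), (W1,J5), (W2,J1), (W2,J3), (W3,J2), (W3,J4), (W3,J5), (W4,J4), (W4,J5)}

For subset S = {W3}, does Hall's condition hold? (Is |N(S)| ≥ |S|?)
Yes: |N(S)| = 3, |S| = 1

Subset S = {W3}
Neighbors N(S) = {J2, J4, J5}

|N(S)| = 3, |S| = 1
Hall's condition: |N(S)| ≥ |S| is satisfied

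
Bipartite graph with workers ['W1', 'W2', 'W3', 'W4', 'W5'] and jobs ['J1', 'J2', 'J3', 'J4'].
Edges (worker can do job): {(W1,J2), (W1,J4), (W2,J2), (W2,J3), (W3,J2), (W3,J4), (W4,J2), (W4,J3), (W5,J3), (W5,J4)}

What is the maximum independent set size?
Maximum independent set = 6

By König's theorem:
- Min vertex cover = Max matching = 3
- Max independent set = Total vertices - Min vertex cover
- Max independent set = 9 - 3 = 6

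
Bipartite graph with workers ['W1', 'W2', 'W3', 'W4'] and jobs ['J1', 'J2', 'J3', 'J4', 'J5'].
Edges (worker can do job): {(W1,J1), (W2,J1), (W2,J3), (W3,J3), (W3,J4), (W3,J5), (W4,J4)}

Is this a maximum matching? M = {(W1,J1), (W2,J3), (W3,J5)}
No, size 3 is not maximum

Proposed matching has size 3.
Maximum matching size for this graph: 4.

This is NOT maximum - can be improved to size 4.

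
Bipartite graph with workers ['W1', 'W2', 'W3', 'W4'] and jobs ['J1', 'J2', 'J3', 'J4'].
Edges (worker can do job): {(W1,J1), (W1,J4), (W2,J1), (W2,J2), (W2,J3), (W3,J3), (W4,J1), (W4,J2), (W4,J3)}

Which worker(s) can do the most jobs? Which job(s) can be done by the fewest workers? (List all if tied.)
Most versatile: W2, W4 (3 jobs); Least covered: J4 (1 workers)

Worker degrees (jobs they can do): W1:2, W2:3, W3:1, W4:3
Job degrees (workers who can do it): J1:3, J2:2, J3:3, J4:1

Maximum worker degree is 3, achieved by: W2, W4
Minimum job degree is 1, achieved by: J4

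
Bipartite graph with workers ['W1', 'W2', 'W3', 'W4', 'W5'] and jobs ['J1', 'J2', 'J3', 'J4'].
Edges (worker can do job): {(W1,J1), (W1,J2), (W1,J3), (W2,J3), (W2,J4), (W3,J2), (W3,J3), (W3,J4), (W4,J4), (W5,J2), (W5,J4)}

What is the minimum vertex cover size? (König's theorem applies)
Minimum vertex cover size = 4

By König's theorem: in bipartite graphs,
min vertex cover = max matching = 4

Maximum matching has size 4, so minimum vertex cover also has size 4.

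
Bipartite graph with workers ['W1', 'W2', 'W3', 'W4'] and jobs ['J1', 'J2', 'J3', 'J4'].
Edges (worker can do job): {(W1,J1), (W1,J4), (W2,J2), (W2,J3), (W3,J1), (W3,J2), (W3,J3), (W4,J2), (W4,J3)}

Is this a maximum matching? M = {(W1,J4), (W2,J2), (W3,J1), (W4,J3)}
Yes, size 4 is maximum

Proposed matching has size 4.
Maximum matching size for this graph: 4.

This is a maximum matching.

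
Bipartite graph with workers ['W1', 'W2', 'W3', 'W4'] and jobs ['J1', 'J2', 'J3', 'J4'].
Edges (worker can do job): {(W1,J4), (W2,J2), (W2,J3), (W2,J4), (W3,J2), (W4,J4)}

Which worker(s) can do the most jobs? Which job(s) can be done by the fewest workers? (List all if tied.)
Most versatile: W2 (3 jobs); Least covered: J1 (0 workers)

Worker degrees (jobs they can do): W1:1, W2:3, W3:1, W4:1
Job degrees (workers who can do it): J1:0, J2:2, J3:1, J4:3

Maximum worker degree is 3, achieved by: W2
Minimum job degree is 0, achieved by: J1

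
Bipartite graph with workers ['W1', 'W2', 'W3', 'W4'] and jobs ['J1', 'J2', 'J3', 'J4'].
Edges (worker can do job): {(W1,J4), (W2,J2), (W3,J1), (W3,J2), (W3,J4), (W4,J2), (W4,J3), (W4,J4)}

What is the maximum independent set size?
Maximum independent set = 4

By König's theorem:
- Min vertex cover = Max matching = 4
- Max independent set = Total vertices - Min vertex cover
- Max independent set = 8 - 4 = 4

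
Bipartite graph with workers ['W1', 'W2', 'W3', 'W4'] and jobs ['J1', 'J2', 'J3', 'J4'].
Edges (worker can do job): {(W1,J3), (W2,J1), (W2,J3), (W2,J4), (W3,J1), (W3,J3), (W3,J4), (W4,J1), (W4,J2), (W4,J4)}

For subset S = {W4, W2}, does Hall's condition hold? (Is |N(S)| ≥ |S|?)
Yes: |N(S)| = 4, |S| = 2

Subset S = {W4, W2}
Neighbors N(S) = {J1, J2, J3, J4}

|N(S)| = 4, |S| = 2
Hall's condition: |N(S)| ≥ |S| is satisfied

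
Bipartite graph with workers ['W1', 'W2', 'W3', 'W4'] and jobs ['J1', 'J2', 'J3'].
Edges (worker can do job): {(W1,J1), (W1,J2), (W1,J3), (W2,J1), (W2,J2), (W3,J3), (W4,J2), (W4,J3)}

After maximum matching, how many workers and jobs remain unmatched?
Unmatched: 1 workers, 0 jobs

Maximum matching size: 3
Workers: 4 total, 3 matched, 1 unmatched
Jobs: 3 total, 3 matched, 0 unmatched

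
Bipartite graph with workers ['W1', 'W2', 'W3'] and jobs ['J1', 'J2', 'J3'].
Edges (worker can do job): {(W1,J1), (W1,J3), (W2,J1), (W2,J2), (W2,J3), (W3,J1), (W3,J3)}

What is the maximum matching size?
Maximum matching size = 3

Maximum matching: {(W1,J3), (W2,J2), (W3,J1)}
Size: 3

This assigns 3 workers to 3 distinct jobs.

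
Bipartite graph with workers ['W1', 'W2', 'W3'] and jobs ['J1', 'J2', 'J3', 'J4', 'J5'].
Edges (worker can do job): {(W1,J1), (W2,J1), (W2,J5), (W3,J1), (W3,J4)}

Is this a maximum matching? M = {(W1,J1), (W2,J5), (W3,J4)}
Yes, size 3 is maximum

Proposed matching has size 3.
Maximum matching size for this graph: 3.

This is a maximum matching.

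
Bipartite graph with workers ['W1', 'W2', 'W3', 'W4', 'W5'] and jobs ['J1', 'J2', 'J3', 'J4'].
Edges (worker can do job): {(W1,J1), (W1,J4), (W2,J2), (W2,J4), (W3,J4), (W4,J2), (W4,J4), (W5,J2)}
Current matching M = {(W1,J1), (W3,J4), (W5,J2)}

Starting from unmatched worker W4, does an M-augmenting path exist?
No augmenting path from W4

Alternating search from W4 reaches jobs: {J2, J4}.
Every reachable job is already matched in M, and following those matched edges back to workers exposes no further unvisited jobs.
No M-augmenting path from W4 exists.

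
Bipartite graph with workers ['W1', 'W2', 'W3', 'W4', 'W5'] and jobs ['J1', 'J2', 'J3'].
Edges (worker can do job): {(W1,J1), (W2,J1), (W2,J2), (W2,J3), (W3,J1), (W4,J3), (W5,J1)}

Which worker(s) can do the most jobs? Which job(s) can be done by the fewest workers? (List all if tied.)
Most versatile: W2 (3 jobs); Least covered: J2 (1 workers)

Worker degrees (jobs they can do): W1:1, W2:3, W3:1, W4:1, W5:1
Job degrees (workers who can do it): J1:4, J2:1, J3:2

Maximum worker degree is 3, achieved by: W2
Minimum job degree is 1, achieved by: J2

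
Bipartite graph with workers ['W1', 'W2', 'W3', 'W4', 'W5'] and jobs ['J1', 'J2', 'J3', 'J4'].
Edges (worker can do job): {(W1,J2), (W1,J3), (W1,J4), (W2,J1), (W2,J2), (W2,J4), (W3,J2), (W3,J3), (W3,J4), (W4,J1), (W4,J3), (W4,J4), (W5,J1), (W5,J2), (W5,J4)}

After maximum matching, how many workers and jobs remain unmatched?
Unmatched: 1 workers, 0 jobs

Maximum matching size: 4
Workers: 5 total, 4 matched, 1 unmatched
Jobs: 4 total, 4 matched, 0 unmatched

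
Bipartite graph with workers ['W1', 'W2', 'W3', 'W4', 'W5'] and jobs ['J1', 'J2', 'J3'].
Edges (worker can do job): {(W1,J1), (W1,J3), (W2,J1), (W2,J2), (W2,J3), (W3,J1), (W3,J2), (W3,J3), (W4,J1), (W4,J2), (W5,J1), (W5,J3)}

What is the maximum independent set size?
Maximum independent set = 5

By König's theorem:
- Min vertex cover = Max matching = 3
- Max independent set = Total vertices - Min vertex cover
- Max independent set = 8 - 3 = 5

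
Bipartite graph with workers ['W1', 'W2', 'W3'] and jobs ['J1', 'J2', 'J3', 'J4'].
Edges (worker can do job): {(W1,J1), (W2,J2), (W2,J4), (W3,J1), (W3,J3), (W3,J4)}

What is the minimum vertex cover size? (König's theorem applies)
Minimum vertex cover size = 3

By König's theorem: in bipartite graphs,
min vertex cover = max matching = 3

Maximum matching has size 3, so minimum vertex cover also has size 3.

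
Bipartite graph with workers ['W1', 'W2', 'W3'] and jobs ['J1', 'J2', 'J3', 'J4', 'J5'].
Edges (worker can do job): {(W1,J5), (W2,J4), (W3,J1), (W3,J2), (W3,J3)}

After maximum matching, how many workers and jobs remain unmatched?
Unmatched: 0 workers, 2 jobs

Maximum matching size: 3
Workers: 3 total, 3 matched, 0 unmatched
Jobs: 5 total, 3 matched, 2 unmatched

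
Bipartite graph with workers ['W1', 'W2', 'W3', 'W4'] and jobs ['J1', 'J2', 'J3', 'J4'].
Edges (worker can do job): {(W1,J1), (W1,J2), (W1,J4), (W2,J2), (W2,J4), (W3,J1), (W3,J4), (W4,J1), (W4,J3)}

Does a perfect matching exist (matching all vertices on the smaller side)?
Yes, perfect matching exists (size 4)

Perfect matching: {(W1,J1), (W2,J2), (W3,J4), (W4,J3)}
All 4 vertices on the smaller side are matched.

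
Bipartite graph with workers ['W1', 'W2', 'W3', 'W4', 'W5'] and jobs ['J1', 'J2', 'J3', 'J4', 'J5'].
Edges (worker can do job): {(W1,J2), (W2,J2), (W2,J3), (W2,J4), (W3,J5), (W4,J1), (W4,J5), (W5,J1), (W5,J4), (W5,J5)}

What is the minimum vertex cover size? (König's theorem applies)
Minimum vertex cover size = 5

By König's theorem: in bipartite graphs,
min vertex cover = max matching = 5

Maximum matching has size 5, so minimum vertex cover also has size 5.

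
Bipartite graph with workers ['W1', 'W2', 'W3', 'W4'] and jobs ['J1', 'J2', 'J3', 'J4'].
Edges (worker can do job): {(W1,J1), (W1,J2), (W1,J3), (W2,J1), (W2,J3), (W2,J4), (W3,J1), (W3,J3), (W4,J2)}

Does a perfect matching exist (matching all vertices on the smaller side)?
Yes, perfect matching exists (size 4)

Perfect matching: {(W1,J3), (W2,J4), (W3,J1), (W4,J2)}
All 4 vertices on the smaller side are matched.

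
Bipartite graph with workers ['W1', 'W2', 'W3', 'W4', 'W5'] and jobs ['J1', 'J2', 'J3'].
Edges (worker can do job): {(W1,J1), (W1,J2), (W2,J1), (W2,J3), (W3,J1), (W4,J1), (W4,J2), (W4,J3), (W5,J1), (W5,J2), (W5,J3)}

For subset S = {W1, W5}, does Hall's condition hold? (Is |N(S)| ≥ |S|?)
Yes: |N(S)| = 3, |S| = 2

Subset S = {W1, W5}
Neighbors N(S) = {J1, J2, J3}

|N(S)| = 3, |S| = 2
Hall's condition: |N(S)| ≥ |S| is satisfied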